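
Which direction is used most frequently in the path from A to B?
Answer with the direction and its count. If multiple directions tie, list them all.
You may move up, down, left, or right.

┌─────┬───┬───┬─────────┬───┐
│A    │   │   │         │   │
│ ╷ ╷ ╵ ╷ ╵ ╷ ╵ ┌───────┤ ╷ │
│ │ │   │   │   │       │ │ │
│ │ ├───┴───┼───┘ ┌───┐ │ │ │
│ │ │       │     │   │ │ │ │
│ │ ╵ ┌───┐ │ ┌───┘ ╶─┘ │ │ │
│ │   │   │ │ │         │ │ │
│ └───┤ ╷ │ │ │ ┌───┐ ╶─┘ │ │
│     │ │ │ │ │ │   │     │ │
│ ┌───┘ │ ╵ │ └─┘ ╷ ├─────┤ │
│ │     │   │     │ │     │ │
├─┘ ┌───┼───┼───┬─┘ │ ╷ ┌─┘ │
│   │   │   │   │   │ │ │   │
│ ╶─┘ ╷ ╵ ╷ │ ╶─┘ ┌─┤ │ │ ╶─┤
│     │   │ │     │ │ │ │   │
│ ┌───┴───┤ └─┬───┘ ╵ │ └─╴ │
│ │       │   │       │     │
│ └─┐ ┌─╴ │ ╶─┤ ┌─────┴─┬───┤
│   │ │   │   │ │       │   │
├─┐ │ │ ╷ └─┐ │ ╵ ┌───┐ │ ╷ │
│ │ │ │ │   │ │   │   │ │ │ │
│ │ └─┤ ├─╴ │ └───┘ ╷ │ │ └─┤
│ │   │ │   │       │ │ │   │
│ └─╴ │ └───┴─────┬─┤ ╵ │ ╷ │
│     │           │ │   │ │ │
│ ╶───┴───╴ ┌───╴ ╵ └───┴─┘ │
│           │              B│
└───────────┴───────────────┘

Directions: right, down, down, down, right, up, right, right, right, down, down, down, left, up, up, left, down, down, left, left, down, left, down, down, down, right, down, down, right, down, left, left, down, right, right, right, right, right, up, right, right, right, down, right, right, right, right, right
Counts: {'right': 20, 'down': 17, 'up': 4, 'left': 7}
Most common: right (20 times)

Solution:

┌─────┬───┬───┬─────────┬───┐
│A ↓  │   │   │         │   │
│ ╷ ╷ ╵ ╷ ╵ ╷ ╵ ┌───────┤ ╷ │
│ │↓│   │   │   │       │ │ │
│ │ ├───┴───┼───┘ ┌───┐ │ │ │
│ │↓│↱ → → ↓│     │   │ │ │ │
│ │ ╵ ┌───┐ │ ┌───┘ ╶─┘ │ │ │
│ │↳ ↑│↓ ↰│↓│ │         │ │ │
│ └───┤ ╷ │ │ │ ┌───┐ ╶─┘ │ │
│     │↓│↑│↓│ │ │   │     │ │
│ ┌───┘ │ ╵ │ └─┘ ╷ ├─────┤ │
│ │↓ ← ↲│↑ ↲│     │ │     │ │
├─┘ ┌───┼───┼───┬─┘ │ ╷ ┌─┘ │
│↓ ↲│   │   │   │   │ │ │   │
│ ╶─┘ ╷ ╵ ╷ │ ╶─┘ ┌─┤ │ │ ╶─┤
│↓    │   │ │     │ │ │ │   │
│ ┌───┴───┤ └─┬───┘ ╵ │ └─╴ │
│↓│       │   │       │     │
│ └─┐ ┌─╴ │ ╶─┤ ┌─────┴─┬───┤
│↳ ↓│ │   │   │ │       │   │
├─┐ │ │ ╷ └─┐ │ ╵ ┌───┐ │ ╷ │
│ │↓│ │ │   │ │   │   │ │ │ │
│ │ └─┤ ├─╴ │ └───┘ ╷ │ │ └─┤
│ │↳ ↓│ │   │       │ │ │   │
│ └─╴ │ └───┴─────┬─┤ ╵ │ ╷ │
│↓ ← ↲│    ↱ → → ↓│ │   │ │ │
│ ╶───┴───╴ ┌───╴ ╵ └───┴─┘ │
│↳ → → → → ↑│    ↳ → → → → B│
└───────────┴───────────────┘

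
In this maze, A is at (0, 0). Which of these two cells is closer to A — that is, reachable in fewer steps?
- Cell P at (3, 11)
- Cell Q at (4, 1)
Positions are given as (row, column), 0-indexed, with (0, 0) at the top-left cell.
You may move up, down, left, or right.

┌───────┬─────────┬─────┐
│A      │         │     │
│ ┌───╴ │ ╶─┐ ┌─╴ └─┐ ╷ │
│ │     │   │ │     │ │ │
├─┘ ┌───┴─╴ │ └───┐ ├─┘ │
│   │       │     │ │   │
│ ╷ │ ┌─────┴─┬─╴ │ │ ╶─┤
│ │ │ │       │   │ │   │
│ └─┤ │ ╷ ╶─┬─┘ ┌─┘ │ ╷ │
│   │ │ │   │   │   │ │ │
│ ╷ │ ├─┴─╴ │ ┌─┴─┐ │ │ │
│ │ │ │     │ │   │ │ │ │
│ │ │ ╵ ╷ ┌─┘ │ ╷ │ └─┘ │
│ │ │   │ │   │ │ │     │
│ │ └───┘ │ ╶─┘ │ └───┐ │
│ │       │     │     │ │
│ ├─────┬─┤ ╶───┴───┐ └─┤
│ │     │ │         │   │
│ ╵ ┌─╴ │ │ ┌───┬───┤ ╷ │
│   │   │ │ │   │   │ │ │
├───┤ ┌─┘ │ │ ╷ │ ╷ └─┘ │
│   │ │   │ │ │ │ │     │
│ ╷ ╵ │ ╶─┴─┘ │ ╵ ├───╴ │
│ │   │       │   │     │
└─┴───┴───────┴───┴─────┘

Shortest path A → P at (3, 11): 48 steps
Shortest path A → Q at (4, 1): 11 steps

Q is closer (11 steps vs 48 steps).

Path to P:

┌───────┬─────────┬─────┐
│A → → ↓│↱ → → → ↓│     │
│ ┌───╴ │ ╶─┐ ┌─╴ └─┐ ╷ │
│ │↓ ← ↲│↑ ↰│ │  ↳ ↓│ │ │
├─┘ ┌───┴─╴ │ └───┐ ├─┘ │
│↓ ↲│↱ → → ↑│     │↓│   │
│ ╷ │ ┌─────┴─┬─╴ │ │ ╶─┤
│↓│ │↑│       │   │↓│  P│
│ └─┤ │ ╷ ╶─┬─┘ ┌─┘ │ ╷ │
│↳ ↓│↑│ │   │   │  ↓│ │↑│
│ ╷ │ ├─┴─╴ │ ┌─┴─┐ │ │ │
│ │↓│↑│↓ ↰  │ │   │↓│ │↑│
│ │ │ ╵ ╷ ┌─┘ │ ╷ │ └─┘ │
│ │↓│↑ ↲│↑│   │ │ │↳ → ↑│
│ │ └───┘ │ ╶─┘ │ └───┐ │
│ │↳ → → ↑│     │     │ │
│ ├─────┬─┤ ╶───┴───┐ └─┤
│ │     │ │         │   │
│ ╵ ┌─╴ │ │ ┌───┬───┤ ╷ │
│   │   │ │ │   │   │ │ │
├───┤ ┌─┘ │ │ ╷ │ ╷ └─┘ │
│   │ │   │ │ │ │ │     │
│ ╷ ╵ │ ╶─┴─┘ │ ╵ ├───╴ │
│ │   │       │   │     │
└─┴───┴───────┴───┴─────┘

Path to Q:

┌───────┬─────────┬─────┐
│A → → ↓│         │     │
│ ┌───╴ │ ╶─┐ ┌─╴ └─┐ ╷ │
│ │↓ ← ↲│   │ │     │ │ │
├─┘ ┌───┴─╴ │ └───┐ ├─┘ │
│↓ ↲│       │     │ │   │
│ ╷ │ ┌─────┴─┬─╴ │ │ ╶─┤
│↓│ │ │       │   │ │   │
│ └─┤ │ ╷ ╶─┬─┘ ┌─┘ │ ╷ │
│↳ Q│ │ │   │   │   │ │ │
│ ╷ │ ├─┴─╴ │ ┌─┴─┐ │ │ │
│ │ │ │     │ │   │ │ │ │
│ │ │ ╵ ╷ ┌─┘ │ ╷ │ └─┘ │
│ │ │   │ │   │ │ │     │
│ │ └───┘ │ ╶─┘ │ └───┐ │
│ │       │     │     │ │
│ ├─────┬─┤ ╶───┴───┐ └─┤
│ │     │ │         │   │
│ ╵ ┌─╴ │ │ ┌───┬───┤ ╷ │
│   │   │ │ │   │   │ │ │
├───┤ ┌─┘ │ │ ╷ │ ╷ └─┘ │
│   │ │   │ │ │ │ │     │
│ ╷ ╵ │ ╶─┴─┘ │ ╵ ├───╴ │
│ │   │       │   │     │
└─┴───┴───────┴───┴─────┘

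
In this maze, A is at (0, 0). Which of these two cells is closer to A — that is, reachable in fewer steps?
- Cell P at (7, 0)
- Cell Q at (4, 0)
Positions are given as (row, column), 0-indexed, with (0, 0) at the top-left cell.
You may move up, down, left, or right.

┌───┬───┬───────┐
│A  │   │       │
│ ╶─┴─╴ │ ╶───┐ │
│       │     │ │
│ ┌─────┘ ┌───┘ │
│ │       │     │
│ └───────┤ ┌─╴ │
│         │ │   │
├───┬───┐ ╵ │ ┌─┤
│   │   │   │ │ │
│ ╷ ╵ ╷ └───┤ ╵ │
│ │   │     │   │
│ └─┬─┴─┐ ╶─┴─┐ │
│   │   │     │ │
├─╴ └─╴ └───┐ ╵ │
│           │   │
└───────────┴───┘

Shortest path A → P at (7, 0): 37 steps
Shortest path A → Q at (4, 0): 32 steps

Q is closer (32 steps vs 37 steps).

Path to P:

┌───┬───┬───────┐
│A  │   │       │
│ ╶─┴─╴ │ ╶───┐ │
│↓      │     │ │
│ ┌─────┘ ┌───┘ │
│↓│       │↱ → ↓│
│ └───────┤ ┌─╴ │
│↳ → → → ↓│↑│↓ ↲│
├───┬───┐ ╵ │ ┌─┤
│↓ ↰│↓ ↰│↳ ↑│↓│ │
│ ╷ ╵ ╷ └───┤ ╵ │
│↓│↑ ↲│↑ ↰  │↳ ↓│
│ └─┬─┴─┐ ╶─┴─┐ │
│↳ ↓│   │↑ ← ↰│↓│
├─╴ └─╴ └───┐ ╵ │
│P ↲        │↑ ↲│
└───────────┴───┘

Path to Q:

┌───┬───┬───────┐
│A  │   │       │
│ ╶─┴─╴ │ ╶───┐ │
│↓      │     │ │
│ ┌─────┘ ┌───┘ │
│↓│       │↱ → ↓│
│ └───────┤ ┌─╴ │
│↳ → → → ↓│↑│↓ ↲│
├───┬───┐ ╵ │ ┌─┤
│Q ↰│↓ ↰│↳ ↑│↓│ │
│ ╷ ╵ ╷ └───┤ ╵ │
│ │↑ ↲│↑ ↰  │↳ ↓│
│ └─┬─┴─┐ ╶─┴─┐ │
│   │   │↑ ← ↰│↓│
├─╴ └─╴ └───┐ ╵ │
│           │↑ ↲│
└───────────┴───┘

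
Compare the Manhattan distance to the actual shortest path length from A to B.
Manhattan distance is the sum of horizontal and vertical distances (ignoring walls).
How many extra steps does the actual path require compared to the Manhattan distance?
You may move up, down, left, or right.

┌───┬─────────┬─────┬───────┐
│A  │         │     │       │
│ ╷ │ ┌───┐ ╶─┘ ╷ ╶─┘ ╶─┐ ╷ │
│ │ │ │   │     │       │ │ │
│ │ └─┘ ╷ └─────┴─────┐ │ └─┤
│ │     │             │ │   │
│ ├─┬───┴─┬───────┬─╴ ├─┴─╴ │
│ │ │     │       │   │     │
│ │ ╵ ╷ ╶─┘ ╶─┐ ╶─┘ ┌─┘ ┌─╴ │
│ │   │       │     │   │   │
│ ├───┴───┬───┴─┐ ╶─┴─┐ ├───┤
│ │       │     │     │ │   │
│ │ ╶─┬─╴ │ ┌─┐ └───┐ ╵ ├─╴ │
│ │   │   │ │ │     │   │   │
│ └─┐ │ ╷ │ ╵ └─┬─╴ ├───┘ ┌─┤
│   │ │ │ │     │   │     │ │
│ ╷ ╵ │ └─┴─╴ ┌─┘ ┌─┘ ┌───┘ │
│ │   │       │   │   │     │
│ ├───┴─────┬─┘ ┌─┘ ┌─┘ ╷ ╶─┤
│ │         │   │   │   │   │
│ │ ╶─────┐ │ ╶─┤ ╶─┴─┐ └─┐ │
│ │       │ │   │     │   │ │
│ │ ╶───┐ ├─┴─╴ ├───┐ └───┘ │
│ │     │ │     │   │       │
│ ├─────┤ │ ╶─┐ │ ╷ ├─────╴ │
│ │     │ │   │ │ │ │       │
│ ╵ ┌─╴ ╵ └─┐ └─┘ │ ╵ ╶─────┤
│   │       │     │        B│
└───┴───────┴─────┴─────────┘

Manhattan distance: |13 - 0| + |13 - 0| = 26
Actual path length: 58
Extra steps: 58 - 26 = 32

Solution:

┌───┬─────────┬─────┬───────┐
│A  │         │     │       │
│ ╷ │ ┌───┐ ╶─┘ ╷ ╶─┘ ╶─┐ ╷ │
│↓│ │ │   │     │       │ │ │
│ │ └─┘ ╷ └─────┴─────┐ │ └─┤
│↓│     │             │ │   │
│ ├─┬───┴─┬───────┬─╴ ├─┴─╴ │
│↓│ │     │       │   │     │
│ │ ╵ ╷ ╶─┘ ╶─┐ ╶─┘ ┌─┘ ┌─╴ │
│↓│   │       │     │   │   │
│ ├───┴───┬───┴─┐ ╶─┴─┐ ├───┤
│↓│↱ → → ↓│↱ → ↓│     │ │   │
│ │ ╶─┬─╴ │ ┌─┐ └───┐ ╵ ├─╴ │
│↓│↑ ↰│↓ ↲│↑│ │↳ → ↓│   │   │
│ └─┐ │ ╷ │ ╵ └─┬─╴ ├───┘ ┌─┤
│↳ ↓│↑│↓│ │↑ ↰  │↓ ↲│     │ │
│ ╷ ╵ │ └─┴─╴ ┌─┘ ┌─┘ ┌───┘ │
│ │↳ ↑│↳ → → ↑│↓ ↲│   │     │
│ ├───┴─────┬─┘ ┌─┘ ┌─┘ ╷ ╶─┤
│ │         │↓ ↲│   │   │   │
│ │ ╶─────┐ │ ╶─┤ ╶─┴─┐ └─┐ │
│ │       │ │↳ ↓│     │   │ │
│ │ ╶───┐ ├─┴─╴ ├───┐ └───┘ │
│ │     │ │↓ ← ↲│↱ ↓│       │
│ ├─────┤ │ ╶─┐ │ ╷ ├─────╴ │
│ │     │ │↳ ↓│ │↑│↓│       │
│ ╵ ┌─╴ ╵ └─┐ └─┘ │ ╵ ╶─────┤
│   │       │↳ → ↑│↳ → → → B│
└───┴───────┴─────┴─────────┘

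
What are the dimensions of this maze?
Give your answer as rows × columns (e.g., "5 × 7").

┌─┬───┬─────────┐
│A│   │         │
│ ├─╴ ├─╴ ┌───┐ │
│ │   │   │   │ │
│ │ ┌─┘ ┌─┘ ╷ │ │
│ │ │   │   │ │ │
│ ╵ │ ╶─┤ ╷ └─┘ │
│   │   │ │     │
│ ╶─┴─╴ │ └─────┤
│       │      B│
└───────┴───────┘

Counting the maze dimensions:
Rows (vertical): 5
Columns (horizontal): 8
Dimensions: 5 × 8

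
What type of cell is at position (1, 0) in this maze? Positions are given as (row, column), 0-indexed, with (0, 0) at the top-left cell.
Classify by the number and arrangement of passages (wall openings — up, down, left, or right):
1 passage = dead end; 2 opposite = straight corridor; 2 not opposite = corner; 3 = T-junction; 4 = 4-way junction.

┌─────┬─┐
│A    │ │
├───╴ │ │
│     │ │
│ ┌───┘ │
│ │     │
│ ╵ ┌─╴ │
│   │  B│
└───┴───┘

Checking cell at (1, 0):
Number of passages: 2
Cell type: corner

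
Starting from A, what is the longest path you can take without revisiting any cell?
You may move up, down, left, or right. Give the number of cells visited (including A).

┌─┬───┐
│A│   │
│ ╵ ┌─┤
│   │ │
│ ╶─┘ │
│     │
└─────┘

Finding longest simple path using DFS:
Start: (0, 0)
Longest path visits 6 cells
Path: A → down → down → right → right → up

Solution:

┌─┬───┐
│A│   │
│ ╵ ┌─┤
│↓  │B│
│ ╶─┘ │
│↳ → ↑│
└─────┘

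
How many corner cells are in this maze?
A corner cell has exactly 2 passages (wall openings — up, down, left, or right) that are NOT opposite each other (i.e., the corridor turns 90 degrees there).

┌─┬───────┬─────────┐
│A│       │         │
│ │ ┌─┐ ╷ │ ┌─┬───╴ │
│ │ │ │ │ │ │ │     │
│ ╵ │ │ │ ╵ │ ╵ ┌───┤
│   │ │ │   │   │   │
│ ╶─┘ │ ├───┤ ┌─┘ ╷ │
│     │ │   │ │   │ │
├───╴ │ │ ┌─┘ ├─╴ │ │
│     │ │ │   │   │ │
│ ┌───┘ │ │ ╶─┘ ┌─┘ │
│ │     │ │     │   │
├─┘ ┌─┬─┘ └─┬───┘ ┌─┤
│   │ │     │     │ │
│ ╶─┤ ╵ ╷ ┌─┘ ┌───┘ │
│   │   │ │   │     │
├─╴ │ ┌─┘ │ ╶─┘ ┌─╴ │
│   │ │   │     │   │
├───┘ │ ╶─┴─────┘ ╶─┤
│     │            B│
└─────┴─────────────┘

Counting corner cells (2 non-opposite passages):
Total corners: 46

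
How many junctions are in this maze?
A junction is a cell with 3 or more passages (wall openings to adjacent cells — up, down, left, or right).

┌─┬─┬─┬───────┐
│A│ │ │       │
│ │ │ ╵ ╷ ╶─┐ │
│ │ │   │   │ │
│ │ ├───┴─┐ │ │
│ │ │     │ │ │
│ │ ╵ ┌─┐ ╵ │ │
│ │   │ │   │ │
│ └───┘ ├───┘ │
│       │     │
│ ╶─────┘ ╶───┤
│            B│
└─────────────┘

Checking each cell for number of passages:

Junctions found (3+ passages):
  (0, 4): 3 passages
  (4, 0): 3 passages
  (5, 4): 3 passages
Total junctions: 3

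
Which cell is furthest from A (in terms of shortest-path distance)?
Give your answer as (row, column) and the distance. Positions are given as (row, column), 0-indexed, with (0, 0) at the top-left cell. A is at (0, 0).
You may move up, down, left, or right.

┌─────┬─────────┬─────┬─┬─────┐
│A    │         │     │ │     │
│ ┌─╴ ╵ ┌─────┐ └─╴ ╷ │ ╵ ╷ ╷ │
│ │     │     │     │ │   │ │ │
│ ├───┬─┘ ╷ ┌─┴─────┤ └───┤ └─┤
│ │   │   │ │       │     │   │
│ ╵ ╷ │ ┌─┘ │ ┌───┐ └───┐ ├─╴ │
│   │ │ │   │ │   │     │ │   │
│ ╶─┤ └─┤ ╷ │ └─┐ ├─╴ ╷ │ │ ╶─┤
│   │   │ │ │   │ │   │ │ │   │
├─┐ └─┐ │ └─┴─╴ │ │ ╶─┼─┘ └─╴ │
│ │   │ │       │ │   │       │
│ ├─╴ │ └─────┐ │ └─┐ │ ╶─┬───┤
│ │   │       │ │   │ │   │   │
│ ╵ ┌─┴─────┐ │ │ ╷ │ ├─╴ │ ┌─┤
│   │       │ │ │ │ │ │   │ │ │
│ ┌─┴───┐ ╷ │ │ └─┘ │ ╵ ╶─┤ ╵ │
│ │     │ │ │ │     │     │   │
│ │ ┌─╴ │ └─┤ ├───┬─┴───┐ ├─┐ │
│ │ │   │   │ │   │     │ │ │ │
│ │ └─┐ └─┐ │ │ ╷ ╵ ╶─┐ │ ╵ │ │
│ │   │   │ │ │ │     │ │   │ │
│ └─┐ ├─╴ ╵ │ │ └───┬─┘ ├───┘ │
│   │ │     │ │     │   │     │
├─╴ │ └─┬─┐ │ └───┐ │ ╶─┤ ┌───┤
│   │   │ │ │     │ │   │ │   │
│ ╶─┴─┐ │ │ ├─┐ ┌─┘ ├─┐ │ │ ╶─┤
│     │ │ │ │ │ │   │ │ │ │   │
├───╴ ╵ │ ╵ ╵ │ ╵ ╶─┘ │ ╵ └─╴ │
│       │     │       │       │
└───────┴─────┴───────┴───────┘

Computing BFS distances from A to all cells:
Furthest cell: (6, 14)
Distance: 58 steps

Path from A to the furthest cell:

┌─────┬─────────┬─────┬─┬─────┐
│A    │         │     │ │     │
│ ┌─╴ ╵ ┌─────┐ └─╴ ╷ │ ╵ ╷ ╷ │
│↓│     │     │     │ │   │ │ │
│ ├───┬─┘ ╷ ┌─┴─────┤ └───┤ └─┤
│↓│↱ ↓│   │ │       │     │   │
│ ╵ ╷ │ ┌─┘ │ ┌───┐ └───┐ ├─╴ │
│↳ ↑│↓│ │   │ │   │     │ │   │
│ ╶─┤ └─┤ ╷ │ └─┐ ├─╴ ╷ │ │ ╶─┤
│   │↳ ↓│ │ │   │ │   │ │ │   │
├─┐ └─┐ │ └─┴─╴ │ │ ╶─┼─┘ └─╴ │
│ │   │↓│       │ │   │       │
│ ├─╴ │ └─────┐ │ └─┐ │ ╶─┬───┤
│ │   │↳ → → ↓│ │   │ │   │↱ B│
│ ╵ ┌─┴─────┐ │ │ ╷ │ ├─╴ │ ┌─┤
│   │       │↓│ │ │ │ │   │↑│ │
│ ┌─┴───┐ ╷ │ │ └─┘ │ ╵ ╶─┤ ╵ │
│ │     │ │ │↓│     │     │↑ ↰│
│ │ ┌─╴ │ └─┤ ├───┬─┴───┐ ├─┐ │
│ │ │   │   │↓│↱ ↓│↱ → ↓│ │ │↑│
│ │ └─┐ └─┐ │ │ ╷ ╵ ╶─┐ │ ╵ │ │
│ │   │   │ │↓│↑│↳ ↑  │↓│   │↑│
│ └─┐ ├─╴ ╵ │ │ └───┬─┘ ├───┘ │
│   │ │     │↓│↑ ← ↰│↓ ↲│↱ → ↑│
├─╴ │ └─┬─┐ │ └───┐ │ ╶─┤ ┌───┤
│   │   │ │ │↳ ↓  │↑│↳ ↓│↑│   │
│ ╶─┴─┐ │ │ ├─┐ ┌─┘ ├─┐ │ │ ╶─┤
│     │ │ │ │ │↓│↱ ↑│ │↓│↑│   │
├───╴ ╵ │ ╵ ╵ │ ╵ ╶─┘ │ ╵ └─╴ │
│       │     │↳ ↑    │↳ ↑    │
└───────┴─────┴───────┴───────┘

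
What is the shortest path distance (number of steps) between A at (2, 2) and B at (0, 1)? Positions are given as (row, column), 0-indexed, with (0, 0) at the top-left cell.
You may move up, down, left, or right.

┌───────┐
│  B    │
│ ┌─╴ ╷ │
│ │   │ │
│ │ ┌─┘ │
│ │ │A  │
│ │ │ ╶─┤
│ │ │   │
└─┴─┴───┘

Finding path from (2, 2) to (0, 1):
Path: (2,2) → (2,3) → (1,3) → (0,3) → (0,2) → (0,1)
Distance: 5 steps

Solution:

┌───────┐
│  B ← ↰│
│ ┌─╴ ╷ │
│ │   │↑│
│ │ ┌─┘ │
│ │ │A ↑│
│ │ │ ╶─┤
│ │ │   │
└─┴─┴───┘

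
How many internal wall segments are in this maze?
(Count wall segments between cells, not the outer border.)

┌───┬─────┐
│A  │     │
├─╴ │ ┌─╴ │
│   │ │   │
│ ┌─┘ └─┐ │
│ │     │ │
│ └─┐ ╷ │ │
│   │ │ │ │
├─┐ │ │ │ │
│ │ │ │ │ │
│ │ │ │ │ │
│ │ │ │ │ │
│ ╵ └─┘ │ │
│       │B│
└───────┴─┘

Counting internal wall segments:
Total internal walls: 24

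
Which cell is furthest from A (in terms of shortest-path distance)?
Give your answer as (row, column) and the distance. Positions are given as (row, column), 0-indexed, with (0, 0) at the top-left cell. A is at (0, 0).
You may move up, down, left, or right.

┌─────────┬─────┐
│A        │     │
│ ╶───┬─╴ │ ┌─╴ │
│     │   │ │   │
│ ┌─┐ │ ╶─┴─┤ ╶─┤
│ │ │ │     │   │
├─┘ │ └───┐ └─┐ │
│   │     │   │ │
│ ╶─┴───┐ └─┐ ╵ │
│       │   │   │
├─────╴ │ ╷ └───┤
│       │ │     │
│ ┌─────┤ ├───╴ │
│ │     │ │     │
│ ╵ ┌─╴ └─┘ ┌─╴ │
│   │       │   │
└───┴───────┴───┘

Computing BFS distances from A to all cells:
Furthest cell: (2, 1)
Distance: 35 steps

Path from A to the furthest cell:

┌─────────┬─────┐
│A        │     │
│ ╶───┬─╴ │ ┌─╴ │
│↳ → ↓│   │ │   │
│ ┌─┐ │ ╶─┴─┤ ╶─┤
│ │B│↓│     │   │
├─┘ │ └───┐ └─┐ │
│↱ ↑│↳ → ↓│   │ │
│ ╶─┴───┐ └─┐ ╵ │
│↑ ← ← ↰│↳ ↓│   │
├─────╴ │ ╷ └───┤
│↱ → → ↑│ │↳ → ↓│
│ ┌─────┤ ├───╴ │
│↑│↓ ← ↰│ │↓ ← ↲│
│ ╵ ┌─╴ └─┘ ┌─╴ │
│↑ ↲│  ↑ ← ↲│   │
└───┴───────┴───┘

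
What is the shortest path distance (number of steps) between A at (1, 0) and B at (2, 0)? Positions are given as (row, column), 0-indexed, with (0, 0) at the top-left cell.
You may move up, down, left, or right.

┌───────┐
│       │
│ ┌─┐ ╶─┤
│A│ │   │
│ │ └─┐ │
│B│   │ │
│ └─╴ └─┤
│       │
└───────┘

Finding path from (1, 0) to (2, 0):
Path: (1,0) → (2,0)
Distance: 1 steps

Solution:

┌───────┐
│       │
│ ┌─┐ ╶─┤
│A│ │   │
│ │ └─┐ │
│B│   │ │
│ └─╴ └─┤
│       │
└───────┘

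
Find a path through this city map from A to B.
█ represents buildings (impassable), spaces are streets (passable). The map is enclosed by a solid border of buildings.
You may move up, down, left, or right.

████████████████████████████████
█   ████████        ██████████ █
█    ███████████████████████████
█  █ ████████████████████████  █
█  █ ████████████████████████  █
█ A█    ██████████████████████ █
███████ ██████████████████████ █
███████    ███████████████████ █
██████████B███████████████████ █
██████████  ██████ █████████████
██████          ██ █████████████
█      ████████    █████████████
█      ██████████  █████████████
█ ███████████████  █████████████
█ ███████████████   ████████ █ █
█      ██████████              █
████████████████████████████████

Finding the shortest path from A to B:
Movement: cardinal only
Path length: 17 steps
Directions: up → up → up → right → right → down → down → down → right → right → right → down → down → right → right → right → down

Solution:

████████████████████████████████
█   ████████        ██████████ █
█ ↱→↓███████████████████████████
█ ↑█↓████████████████████████  █
█ ↑█↓████████████████████████  █
█ A█↳→→↓██████████████████████ █
███████↓██████████████████████ █
███████↳→→↓███████████████████ █
██████████B███████████████████ █
██████████  ██████ █████████████
██████          ██ █████████████
█      ████████    █████████████
█      ██████████  █████████████
█ ███████████████  █████████████
█ ███████████████   ████████ █ █
█      ██████████              █
████████████████████████████████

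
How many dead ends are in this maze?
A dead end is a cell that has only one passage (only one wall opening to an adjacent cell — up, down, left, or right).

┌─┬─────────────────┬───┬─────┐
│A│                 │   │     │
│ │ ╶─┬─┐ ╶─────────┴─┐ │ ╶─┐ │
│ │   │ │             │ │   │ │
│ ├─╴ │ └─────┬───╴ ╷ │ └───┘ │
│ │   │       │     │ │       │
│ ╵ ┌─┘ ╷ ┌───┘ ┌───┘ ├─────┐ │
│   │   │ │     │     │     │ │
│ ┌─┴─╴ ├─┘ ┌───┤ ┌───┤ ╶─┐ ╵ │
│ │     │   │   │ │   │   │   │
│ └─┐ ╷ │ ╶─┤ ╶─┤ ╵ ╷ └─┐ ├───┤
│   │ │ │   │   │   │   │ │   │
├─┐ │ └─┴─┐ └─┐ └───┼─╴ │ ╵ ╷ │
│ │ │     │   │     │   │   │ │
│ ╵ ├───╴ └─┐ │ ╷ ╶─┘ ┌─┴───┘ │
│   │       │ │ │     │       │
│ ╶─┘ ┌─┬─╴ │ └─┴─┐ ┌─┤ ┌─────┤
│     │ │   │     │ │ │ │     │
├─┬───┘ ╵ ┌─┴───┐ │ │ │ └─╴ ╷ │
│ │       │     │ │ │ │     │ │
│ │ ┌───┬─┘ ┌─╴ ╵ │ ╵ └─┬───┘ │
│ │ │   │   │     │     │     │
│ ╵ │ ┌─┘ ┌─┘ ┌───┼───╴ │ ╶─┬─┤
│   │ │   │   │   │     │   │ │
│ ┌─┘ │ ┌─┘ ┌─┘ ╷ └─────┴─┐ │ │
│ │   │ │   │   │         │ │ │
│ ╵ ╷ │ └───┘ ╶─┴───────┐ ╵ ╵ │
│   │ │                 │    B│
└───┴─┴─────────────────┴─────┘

Checking each cell for number of passages:

Dead ends found at positions:
  (0, 0)
  (0, 9)
  (0, 10)
  (1, 3)
  (1, 13)
  (2, 6)
  (3, 2)
  (3, 4)
  (4, 1)
  (4, 7)
  (5, 3)
  (6, 0)
  (6, 9)
  (7, 7)
  (8, 3)
  (8, 10)
  (8, 12)
  (9, 0)
  (10, 3)
  (11, 9)
  (11, 14)
  (12, 4)
  (13, 2)
  (13, 11)
Total dead ends: 24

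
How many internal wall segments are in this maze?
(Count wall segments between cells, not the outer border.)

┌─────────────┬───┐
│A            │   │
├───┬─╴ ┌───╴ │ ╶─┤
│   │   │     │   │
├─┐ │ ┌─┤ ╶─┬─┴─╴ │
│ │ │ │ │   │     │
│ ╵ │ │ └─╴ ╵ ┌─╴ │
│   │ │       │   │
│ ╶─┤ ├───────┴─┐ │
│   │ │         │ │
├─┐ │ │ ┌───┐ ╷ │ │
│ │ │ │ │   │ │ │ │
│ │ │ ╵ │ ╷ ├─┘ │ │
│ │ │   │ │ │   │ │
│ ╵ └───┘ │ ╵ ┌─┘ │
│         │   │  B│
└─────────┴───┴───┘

Counting internal wall segments:
Total internal walls: 56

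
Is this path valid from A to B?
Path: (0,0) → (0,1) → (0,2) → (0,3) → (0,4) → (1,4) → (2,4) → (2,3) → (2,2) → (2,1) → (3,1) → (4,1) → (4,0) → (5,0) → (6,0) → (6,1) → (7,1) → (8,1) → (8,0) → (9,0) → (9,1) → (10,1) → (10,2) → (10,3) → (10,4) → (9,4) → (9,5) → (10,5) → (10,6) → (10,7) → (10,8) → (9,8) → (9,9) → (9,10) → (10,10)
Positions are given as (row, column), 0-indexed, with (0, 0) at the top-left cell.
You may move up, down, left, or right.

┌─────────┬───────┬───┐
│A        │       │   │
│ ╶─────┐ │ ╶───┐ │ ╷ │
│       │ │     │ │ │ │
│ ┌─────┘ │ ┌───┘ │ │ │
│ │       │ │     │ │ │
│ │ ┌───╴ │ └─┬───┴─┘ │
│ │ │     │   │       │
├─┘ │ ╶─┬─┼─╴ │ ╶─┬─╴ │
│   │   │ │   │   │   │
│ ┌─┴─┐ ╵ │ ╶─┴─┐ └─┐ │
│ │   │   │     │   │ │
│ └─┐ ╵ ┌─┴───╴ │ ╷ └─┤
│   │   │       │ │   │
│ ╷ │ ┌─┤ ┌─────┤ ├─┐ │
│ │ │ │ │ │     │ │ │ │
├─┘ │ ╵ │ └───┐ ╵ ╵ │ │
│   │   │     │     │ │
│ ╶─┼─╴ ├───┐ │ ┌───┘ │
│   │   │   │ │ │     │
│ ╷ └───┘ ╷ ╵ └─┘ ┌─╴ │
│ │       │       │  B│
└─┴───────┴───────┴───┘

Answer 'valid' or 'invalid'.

Checking path validity:
Result: All consecutive moves are passable.

valid

Correct solution:

┌─────────┬───────┬───┐
│A → → → ↓│       │   │
│ ╶─────┐ │ ╶───┐ │ ╷ │
│       │↓│     │ │ │ │
│ ┌─────┘ │ ┌───┘ │ │ │
│ │↓ ← ← ↲│ │     │ │ │
│ │ ┌───╴ │ └─┬───┴─┘ │
│ │↓│     │   │       │
├─┘ │ ╶─┬─┼─╴ │ ╶─┬─╴ │
│↓ ↲│   │ │   │   │   │
│ ┌─┴─┐ ╵ │ ╶─┴─┐ └─┐ │
│↓│   │   │     │   │ │
│ └─┐ ╵ ┌─┴───╴ │ ╷ └─┤
│↳ ↓│   │       │ │   │
│ ╷ │ ┌─┤ ┌─────┤ ├─┐ │
│ │↓│ │ │ │     │ │ │ │
├─┘ │ ╵ │ └───┐ ╵ ╵ │ │
│↓ ↲│   │     │     │ │
│ ╶─┼─╴ ├───┐ │ ┌───┘ │
│↳ ↓│   │↱ ↓│ │ │↱ → ↓│
│ ╷ └───┘ ╷ ╵ └─┘ ┌─╴ │
│ │↳ → → ↑│↳ → → ↑│  B│
└─┴───────┴───────┴───┘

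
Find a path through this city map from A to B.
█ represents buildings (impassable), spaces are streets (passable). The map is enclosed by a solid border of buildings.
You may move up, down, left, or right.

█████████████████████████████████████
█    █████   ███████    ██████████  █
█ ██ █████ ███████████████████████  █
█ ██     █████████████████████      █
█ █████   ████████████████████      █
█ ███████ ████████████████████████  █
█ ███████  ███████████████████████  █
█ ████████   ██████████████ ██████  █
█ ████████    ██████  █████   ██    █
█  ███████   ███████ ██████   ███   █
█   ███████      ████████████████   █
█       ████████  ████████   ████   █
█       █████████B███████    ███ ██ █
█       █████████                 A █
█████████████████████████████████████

Finding the shortest path from A to B:
Movement: cardinal only
Path length: 18 steps
Directions: left → left → left → left → left → left → left → left → left → left → left → left → left → left → left → left → left → up

Solution:

█████████████████████████████████████
█    █████   ███████    ██████████  █
█ ██ █████ ███████████████████████  █
█ ██     █████████████████████      █
█ █████   ████████████████████      █
█ ███████ ████████████████████████  █
█ ███████  ███████████████████████  █
█ ████████   ██████████████ ██████  █
█ ████████    ██████  █████   ██    █
█  ███████   ███████ ██████   ███   █
█   ███████      ████████████████   █
█       ████████  ████████   ████   █
█       █████████B███████    ███ ██ █
█       █████████↑←←←←←←←←←←←←←←←←A █
█████████████████████████████████████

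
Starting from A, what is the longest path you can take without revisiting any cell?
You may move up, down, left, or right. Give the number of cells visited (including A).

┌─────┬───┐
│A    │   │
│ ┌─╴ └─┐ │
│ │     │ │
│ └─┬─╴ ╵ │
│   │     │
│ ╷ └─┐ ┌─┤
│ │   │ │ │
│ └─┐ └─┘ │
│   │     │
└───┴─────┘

Finding longest simple path using DFS:
Start: (0, 0)
Longest path visits 10 cells
Path: A → down → down → right → down → right → down → right → right → up

Solution:

┌─────┬───┐
│A    │   │
│ ┌─╴ └─┐ │
│↓│     │ │
│ └─┬─╴ ╵ │
│↳ ↓│     │
│ ╷ └─┐ ┌─┤
│ │↳ ↓│ │B│
│ └─┐ └─┘ │
│   │↳ → ↑│
└───┴─────┘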